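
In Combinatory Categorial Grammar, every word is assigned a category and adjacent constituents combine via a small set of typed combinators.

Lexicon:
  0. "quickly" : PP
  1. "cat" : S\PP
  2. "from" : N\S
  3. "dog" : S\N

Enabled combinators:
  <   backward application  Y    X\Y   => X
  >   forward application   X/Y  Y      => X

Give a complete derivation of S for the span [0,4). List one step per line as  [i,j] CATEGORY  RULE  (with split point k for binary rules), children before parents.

[0,4] S   <
  [0,3] N   <
    [0,2] S   <
      [0,1] "quickly" : PP
      [1,2] "cat" : S\PP
    [2,3] "from" : N\S
  [3,4] "dog" : S\N

[0,1] PP  lex  "quickly"
[1,2] S\PP  lex  "cat"
[0,2] S  <  k=1
[2,3] N\S  lex  "from"
[0,3] N  <  k=2
[3,4] S\N  lex  "dog"
[0,4] S  <  k=3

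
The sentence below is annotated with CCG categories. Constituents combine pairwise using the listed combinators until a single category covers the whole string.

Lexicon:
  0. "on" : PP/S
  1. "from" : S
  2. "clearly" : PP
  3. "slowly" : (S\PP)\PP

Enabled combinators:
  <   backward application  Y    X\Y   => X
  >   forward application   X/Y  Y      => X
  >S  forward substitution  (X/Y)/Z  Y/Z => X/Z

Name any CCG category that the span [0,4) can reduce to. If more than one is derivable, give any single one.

[0,4] S   <
  [0,2] PP   >
    [0,1] "on" : PP/S
    [1,2] "from" : S
  [2,4] S\PP   <
    [2,3] "clearly" : PP
    [3,4] "slowly" : (S\PP)\PP

S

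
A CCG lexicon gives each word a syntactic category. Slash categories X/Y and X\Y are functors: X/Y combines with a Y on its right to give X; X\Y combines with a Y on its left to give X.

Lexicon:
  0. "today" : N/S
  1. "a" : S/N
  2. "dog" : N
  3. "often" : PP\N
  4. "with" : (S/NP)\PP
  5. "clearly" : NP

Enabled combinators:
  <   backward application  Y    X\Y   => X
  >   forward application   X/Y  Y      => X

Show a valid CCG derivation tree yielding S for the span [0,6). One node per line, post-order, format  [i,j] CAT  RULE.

[0,6] S   >
  [0,5] S/NP   <
    [0,4] PP   <
      [0,3] N   >
        [0,1] "today" : N/S
        [1,3] S   >
          [1,2] "a" : S/N
          [2,3] "dog" : N
      [3,4] "often" : PP\N
    [4,5] "with" : (S/NP)\PP
  [5,6] "clearly" : NP

[0,1] N/S  lex  "today"
[1,2] S/N  lex  "a"
[2,3] N  lex  "dog"
[1,3] S  >  k=2
[0,3] N  >  k=1
[3,4] PP\N  lex  "often"
[0,4] PP  <  k=3
[4,5] (S/NP)\PP  lex  "with"
[0,5] S/NP  <  k=4
[5,6] NP  lex  "clearly"
[0,6] S  >  k=5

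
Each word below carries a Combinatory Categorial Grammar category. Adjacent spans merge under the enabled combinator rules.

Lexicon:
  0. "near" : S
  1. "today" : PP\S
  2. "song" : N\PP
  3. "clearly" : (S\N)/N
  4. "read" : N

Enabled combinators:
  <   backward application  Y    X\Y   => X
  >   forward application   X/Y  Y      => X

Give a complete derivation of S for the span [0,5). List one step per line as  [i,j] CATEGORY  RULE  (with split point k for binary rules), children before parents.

[0,1] S  lex  "near"
[1,2] PP\S  lex  "today"
[0,2] PP  <  k=1
[2,3] N\PP  lex  "song"
[0,3] N  <  k=2
[3,4] (S\N)/N  lex  "clearly"
[4,5] N  lex  "read"
[3,5] S\N  >  k=4
[0,5] S  <  k=3

[0,5] S   <
  [0,3] N   <
    [0,2] PP   <
      [0,1] "near" : S
      [1,2] "today" : PP\S
    [2,3] "song" : N\PP
  [3,5] S\N   >
    [3,4] "clearly" : (S\N)/N
    [4,5] "read" : N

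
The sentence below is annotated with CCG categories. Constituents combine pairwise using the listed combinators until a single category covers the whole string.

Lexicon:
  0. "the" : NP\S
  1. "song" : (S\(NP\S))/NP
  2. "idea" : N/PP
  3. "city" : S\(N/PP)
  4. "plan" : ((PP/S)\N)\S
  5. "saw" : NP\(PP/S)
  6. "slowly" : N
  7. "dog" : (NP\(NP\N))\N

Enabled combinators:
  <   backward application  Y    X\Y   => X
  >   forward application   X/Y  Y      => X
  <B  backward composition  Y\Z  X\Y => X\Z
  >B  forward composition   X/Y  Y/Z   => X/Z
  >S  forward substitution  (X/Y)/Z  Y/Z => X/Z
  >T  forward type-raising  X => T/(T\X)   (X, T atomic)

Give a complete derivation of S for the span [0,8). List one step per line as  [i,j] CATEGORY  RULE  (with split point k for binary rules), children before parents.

[0,1] NP\S  lex  "the"
[1,2] (S\(NP\S))/NP  lex  "song"
[2,3] N/PP  lex  "idea"
[3,4] S\(N/PP)  lex  "city"
[2,4] S  <  k=3
[4,5] ((PP/S)\N)\S  lex  "plan"
[2,5] (PP/S)\N  <  k=4
[5,6] NP\(PP/S)  lex  "saw"
[2,6] NP\N  <B  k=5
[6,7] N  lex  "slowly"
[7,8] (NP\(NP\N))\N  lex  "dog"
[6,8] NP\(NP\N)  <  k=7
[2,8] NP  <  k=6
[1,8] S\(NP\S)  >  k=2
[0,8] S  <  k=1

[0,8] S   <
  [0,1] "the" : NP\S
  [1,8] S\(NP\S)   >
    [1,2] "song" : (S\(NP\S))/NP
    [2,8] NP   <
      [2,6] NP\N   <B
        [2,5] (PP/S)\N   <
          [2,4] S   <
            [2,3] "idea" : N/PP
            [3,4] "city" : S\(N/PP)
          [4,5] "plan" : ((PP/S)\N)\S
        [5,6] "saw" : NP\(PP/S)
      [6,8] NP\(NP\N)   <
        [6,7] "slowly" : N
        [7,8] "dog" : (NP\(NP\N))\N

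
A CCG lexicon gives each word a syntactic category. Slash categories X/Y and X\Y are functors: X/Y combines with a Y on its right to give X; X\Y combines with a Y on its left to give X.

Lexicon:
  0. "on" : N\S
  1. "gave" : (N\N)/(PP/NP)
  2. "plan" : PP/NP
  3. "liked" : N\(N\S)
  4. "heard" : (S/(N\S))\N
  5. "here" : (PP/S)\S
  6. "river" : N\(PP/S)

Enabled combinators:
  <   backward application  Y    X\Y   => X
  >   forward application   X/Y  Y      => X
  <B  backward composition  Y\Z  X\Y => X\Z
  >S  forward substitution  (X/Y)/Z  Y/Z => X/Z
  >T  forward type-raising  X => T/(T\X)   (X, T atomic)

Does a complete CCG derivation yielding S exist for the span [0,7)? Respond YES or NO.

[0,7] S   >
  [0,5] S/(N\S)   <
    [0,4] N   <
      [0,3] N\S   <B
        [0,1] "on" : N\S
        [1,3] N\N   >
          [1,2] "gave" : (N\N)/(PP/NP)
          [2,3] "plan" : PP/NP
      [3,4] "liked" : N\(N\S)
    [4,5] "heard" : (S/(N\S))\N
  [5,7] N\S   <B
    [5,6] "here" : (PP/S)\S
    [6,7] "river" : N\(PP/S)

YES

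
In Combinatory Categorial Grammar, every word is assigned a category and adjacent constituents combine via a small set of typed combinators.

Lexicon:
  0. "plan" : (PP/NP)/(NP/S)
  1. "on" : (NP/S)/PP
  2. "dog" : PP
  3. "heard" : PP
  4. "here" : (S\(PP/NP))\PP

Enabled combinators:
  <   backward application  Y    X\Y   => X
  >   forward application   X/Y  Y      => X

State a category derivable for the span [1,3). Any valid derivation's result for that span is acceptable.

[0,5] S   <
  [0,3] PP/NP   >
    [0,1] "plan" : (PP/NP)/(NP/S)
    [1,3] NP/S   >
      [1,2] "on" : (NP/S)/PP
      [2,3] "dog" : PP
  [3,5] S\(PP/NP)   <
    [3,4] "heard" : PP
    [4,5] "here" : (S\(PP/NP))\PP

NP/S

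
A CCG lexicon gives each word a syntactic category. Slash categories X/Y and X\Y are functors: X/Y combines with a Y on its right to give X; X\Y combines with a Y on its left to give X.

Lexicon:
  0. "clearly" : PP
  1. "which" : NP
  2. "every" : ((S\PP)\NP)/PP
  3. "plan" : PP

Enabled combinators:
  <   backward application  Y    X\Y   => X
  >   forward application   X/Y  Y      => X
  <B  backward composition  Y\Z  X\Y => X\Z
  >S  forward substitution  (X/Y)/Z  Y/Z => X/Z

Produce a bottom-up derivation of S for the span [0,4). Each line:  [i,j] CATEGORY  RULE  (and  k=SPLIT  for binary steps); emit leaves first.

[0,1] PP  lex  "clearly"
[1,2] NP  lex  "which"
[2,3] ((S\PP)\NP)/PP  lex  "every"
[3,4] PP  lex  "plan"
[2,4] (S\PP)\NP  >  k=3
[1,4] S\PP  <  k=2
[0,4] S  <  k=1

[0,4] S   <
  [0,1] "clearly" : PP
  [1,4] S\PP   <
    [1,2] "which" : NP
    [2,4] (S\PP)\NP   >
      [2,3] "every" : ((S\PP)\NP)/PP
      [3,4] "plan" : PP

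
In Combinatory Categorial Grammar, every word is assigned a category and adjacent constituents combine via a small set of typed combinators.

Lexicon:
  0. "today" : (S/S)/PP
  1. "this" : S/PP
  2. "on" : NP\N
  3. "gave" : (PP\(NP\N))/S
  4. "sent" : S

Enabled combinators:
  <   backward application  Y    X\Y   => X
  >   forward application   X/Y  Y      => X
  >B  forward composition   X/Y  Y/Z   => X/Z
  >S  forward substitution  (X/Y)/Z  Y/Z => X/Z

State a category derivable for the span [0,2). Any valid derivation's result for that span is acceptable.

S/PP

[0,5] S   >
  [0,2] S/PP   >S
    [0,1] "today" : (S/S)/PP
    [1,2] "this" : S/PP
  [2,5] PP   <
    [2,3] "on" : NP\N
    [3,5] PP\(NP\N)   >
      [3,4] "gave" : (PP\(NP\N))/S
      [4,5] "sent" : S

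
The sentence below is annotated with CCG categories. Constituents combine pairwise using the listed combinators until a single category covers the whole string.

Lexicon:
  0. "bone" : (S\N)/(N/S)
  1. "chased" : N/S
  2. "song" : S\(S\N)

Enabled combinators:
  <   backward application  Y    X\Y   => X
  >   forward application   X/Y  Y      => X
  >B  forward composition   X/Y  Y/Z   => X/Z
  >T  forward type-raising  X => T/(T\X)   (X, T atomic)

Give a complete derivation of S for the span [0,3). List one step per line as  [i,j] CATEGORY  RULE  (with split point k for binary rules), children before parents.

[0,3] S   <
  [0,2] S\N   >
    [0,1] "bone" : (S\N)/(N/S)
    [1,2] "chased" : N/S
  [2,3] "song" : S\(S\N)

[0,1] (S\N)/(N/S)  lex  "bone"
[1,2] N/S  lex  "chased"
[0,2] S\N  >  k=1
[2,3] S\(S\N)  lex  "song"
[0,3] S  <  k=2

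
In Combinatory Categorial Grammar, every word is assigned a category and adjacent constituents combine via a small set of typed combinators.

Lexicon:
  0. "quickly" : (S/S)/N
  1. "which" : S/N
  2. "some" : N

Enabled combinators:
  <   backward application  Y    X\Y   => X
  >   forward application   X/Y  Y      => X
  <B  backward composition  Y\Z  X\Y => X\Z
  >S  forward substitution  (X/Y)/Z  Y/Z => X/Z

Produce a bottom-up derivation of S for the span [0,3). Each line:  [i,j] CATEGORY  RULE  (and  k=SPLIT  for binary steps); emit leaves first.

[0,3] S   >
  [0,2] S/N   >S
    [0,1] "quickly" : (S/S)/N
    [1,2] "which" : S/N
  [2,3] "some" : N

[0,1] (S/S)/N  lex  "quickly"
[1,2] S/N  lex  "which"
[0,2] S/N  >S  k=1
[2,3] N  lex  "some"
[0,3] S  >  k=2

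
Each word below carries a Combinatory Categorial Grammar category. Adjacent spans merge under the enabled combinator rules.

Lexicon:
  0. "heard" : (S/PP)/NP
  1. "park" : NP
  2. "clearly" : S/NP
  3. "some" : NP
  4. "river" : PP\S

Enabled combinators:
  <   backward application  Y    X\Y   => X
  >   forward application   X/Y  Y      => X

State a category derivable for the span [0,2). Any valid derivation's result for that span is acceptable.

S/PP

[0,5] S   >
  [0,2] S/PP   >
    [0,1] "heard" : (S/PP)/NP
    [1,2] "park" : NP
  [2,5] PP   <
    [2,4] S   >
      [2,3] "clearly" : S/NP
      [3,4] "some" : NP
    [4,5] "river" : PP\S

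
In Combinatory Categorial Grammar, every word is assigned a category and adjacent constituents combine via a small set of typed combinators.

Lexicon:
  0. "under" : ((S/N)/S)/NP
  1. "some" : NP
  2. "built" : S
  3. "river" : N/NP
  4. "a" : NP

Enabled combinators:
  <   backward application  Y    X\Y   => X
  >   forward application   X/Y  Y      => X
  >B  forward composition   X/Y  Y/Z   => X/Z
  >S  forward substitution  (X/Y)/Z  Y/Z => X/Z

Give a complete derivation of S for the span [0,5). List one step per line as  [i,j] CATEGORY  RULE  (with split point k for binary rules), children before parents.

[0,1] ((S/N)/S)/NP  lex  "under"
[1,2] NP  lex  "some"
[0,2] (S/N)/S  >  k=1
[2,3] S  lex  "built"
[0,3] S/N  >  k=2
[3,4] N/NP  lex  "river"
[4,5] NP  lex  "a"
[3,5] N  >  k=4
[0,5] S  >  k=3

[0,5] S   >
  [0,3] S/N   >
    [0,2] (S/N)/S   >
      [0,1] "under" : ((S/N)/S)/NP
      [1,2] "some" : NP
    [2,3] "built" : S
  [3,5] N   >
    [3,4] "river" : N/NP
    [4,5] "a" : NP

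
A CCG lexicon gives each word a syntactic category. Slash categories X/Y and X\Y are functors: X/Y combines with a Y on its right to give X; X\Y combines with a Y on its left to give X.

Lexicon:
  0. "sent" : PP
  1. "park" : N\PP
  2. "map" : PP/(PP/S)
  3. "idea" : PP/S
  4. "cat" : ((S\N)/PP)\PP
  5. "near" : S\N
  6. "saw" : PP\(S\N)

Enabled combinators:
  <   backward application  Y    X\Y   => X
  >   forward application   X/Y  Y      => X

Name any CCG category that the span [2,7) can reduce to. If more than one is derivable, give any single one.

S\N

[0,7] S   <
  [0,2] N   <
    [0,1] "sent" : PP
    [1,2] "park" : N\PP
  [2,7] S\N   >
    [2,5] (S\N)/PP   <
      [2,4] PP   >
        [2,3] "map" : PP/(PP/S)
        [3,4] "idea" : PP/S
      [4,5] "cat" : ((S\N)/PP)\PP
    [5,7] PP   <
      [5,6] "near" : S\N
      [6,7] "saw" : PP\(S\N)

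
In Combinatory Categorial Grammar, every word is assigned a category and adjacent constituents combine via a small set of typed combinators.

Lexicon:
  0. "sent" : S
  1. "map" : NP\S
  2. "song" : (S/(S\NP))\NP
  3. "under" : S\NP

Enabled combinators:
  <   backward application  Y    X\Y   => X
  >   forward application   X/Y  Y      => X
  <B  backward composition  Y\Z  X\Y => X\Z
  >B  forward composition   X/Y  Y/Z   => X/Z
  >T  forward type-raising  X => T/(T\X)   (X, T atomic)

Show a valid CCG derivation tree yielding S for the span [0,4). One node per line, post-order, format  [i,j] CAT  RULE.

[0,1] S  lex  "sent"
[1,2] NP\S  lex  "map"
[0,2] NP  <  k=1
[2,3] (S/(S\NP))\NP  lex  "song"
[0,3] S/(S\NP)  <  k=2
[3,4] S\NP  lex  "under"
[0,4] S  >  k=3

[0,4] S   >
  [0,3] S/(S\NP)   <
    [0,2] NP   <
      [0,1] "sent" : S
      [1,2] "map" : NP\S
    [2,3] "song" : (S/(S\NP))\NP
  [3,4] "under" : S\NP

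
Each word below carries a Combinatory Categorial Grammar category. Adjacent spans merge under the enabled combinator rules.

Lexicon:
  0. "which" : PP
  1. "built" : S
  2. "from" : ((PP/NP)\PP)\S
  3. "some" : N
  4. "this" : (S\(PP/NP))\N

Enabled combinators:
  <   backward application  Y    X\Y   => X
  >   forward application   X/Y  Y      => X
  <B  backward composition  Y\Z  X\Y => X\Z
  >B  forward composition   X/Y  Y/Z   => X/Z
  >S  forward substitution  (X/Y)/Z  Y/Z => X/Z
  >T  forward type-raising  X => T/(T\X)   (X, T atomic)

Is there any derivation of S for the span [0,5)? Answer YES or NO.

[0,5] S   >
  [0,1] S/(S\PP)   >T
    [0,1] "which" : PP
  [1,5] S\PP   <B
    [1,3] (PP/NP)\PP   <
      [1,2] "built" : S
      [2,3] "from" : ((PP/NP)\PP)\S
    [3,5] S\(PP/NP)   <
      [3,4] "some" : N
      [4,5] "this" : (S\(PP/NP))\N

YES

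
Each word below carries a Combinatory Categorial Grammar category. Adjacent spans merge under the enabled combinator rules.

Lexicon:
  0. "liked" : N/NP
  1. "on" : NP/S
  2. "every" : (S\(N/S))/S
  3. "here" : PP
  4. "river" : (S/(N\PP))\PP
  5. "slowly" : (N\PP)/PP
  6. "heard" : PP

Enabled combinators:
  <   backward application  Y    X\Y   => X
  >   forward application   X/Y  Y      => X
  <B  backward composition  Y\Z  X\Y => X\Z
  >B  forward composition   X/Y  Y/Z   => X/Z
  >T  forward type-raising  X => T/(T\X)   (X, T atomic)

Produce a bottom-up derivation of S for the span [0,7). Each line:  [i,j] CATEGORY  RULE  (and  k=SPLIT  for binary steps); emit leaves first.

[0,7] S   <
  [0,2] N/S   >B
    [0,1] "liked" : N/NP
    [1,2] "on" : NP/S
  [2,7] S\(N/S)   >
    [2,3] "every" : (S\(N/S))/S
    [3,7] S   >
      [3,6] S/PP   >B
        [3,5] S/(N\PP)   <
          [3,4] "here" : PP
          [4,5] "river" : (S/(N\PP))\PP
        [5,6] "slowly" : (N\PP)/PP
      [6,7] "heard" : PP

[0,1] N/NP  lex  "liked"
[1,2] NP/S  lex  "on"
[0,2] N/S  >B  k=1
[2,3] (S\(N/S))/S  lex  "every"
[3,4] PP  lex  "here"
[4,5] (S/(N\PP))\PP  lex  "river"
[3,5] S/(N\PP)  <  k=4
[5,6] (N\PP)/PP  lex  "slowly"
[3,6] S/PP  >B  k=5
[6,7] PP  lex  "heard"
[3,7] S  >  k=6
[2,7] S\(N/S)  >  k=3
[0,7] S  <  k=2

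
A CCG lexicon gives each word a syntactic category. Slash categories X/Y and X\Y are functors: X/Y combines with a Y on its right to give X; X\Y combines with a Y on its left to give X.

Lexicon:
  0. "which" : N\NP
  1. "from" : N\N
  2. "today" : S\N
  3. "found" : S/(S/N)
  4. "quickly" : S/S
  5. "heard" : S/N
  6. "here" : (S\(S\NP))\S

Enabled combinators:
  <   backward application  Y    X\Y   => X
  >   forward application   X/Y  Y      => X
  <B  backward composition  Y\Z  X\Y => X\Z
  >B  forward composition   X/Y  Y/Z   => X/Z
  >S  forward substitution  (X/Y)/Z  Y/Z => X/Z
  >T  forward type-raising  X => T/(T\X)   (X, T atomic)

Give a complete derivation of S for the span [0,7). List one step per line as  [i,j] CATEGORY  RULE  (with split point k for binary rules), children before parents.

[0,1] N\NP  lex  "which"
[1,2] N\N  lex  "from"
[2,3] S\N  lex  "today"
[1,3] S\N  <B  k=2
[0,3] S\NP  <B  k=1
[3,4] S/(S/N)  lex  "found"
[4,5] S/S  lex  "quickly"
[5,6] S/N  lex  "heard"
[4,6] S/N  >B  k=5
[3,6] S  >  k=4
[6,7] (S\(S\NP))\S  lex  "here"
[3,7] S\(S\NP)  <  k=6
[0,7] S  <  k=3

[0,7] S   <
  [0,3] S\NP   <B
    [0,1] "which" : N\NP
    [1,3] S\N   <B
      [1,2] "from" : N\N
      [2,3] "today" : S\N
  [3,7] S\(S\NP)   <
    [3,6] S   >
      [3,4] "found" : S/(S/N)
      [4,6] S/N   >B
        [4,5] "quickly" : S/S
        [5,6] "heard" : S/N
    [6,7] "here" : (S\(S\NP))\S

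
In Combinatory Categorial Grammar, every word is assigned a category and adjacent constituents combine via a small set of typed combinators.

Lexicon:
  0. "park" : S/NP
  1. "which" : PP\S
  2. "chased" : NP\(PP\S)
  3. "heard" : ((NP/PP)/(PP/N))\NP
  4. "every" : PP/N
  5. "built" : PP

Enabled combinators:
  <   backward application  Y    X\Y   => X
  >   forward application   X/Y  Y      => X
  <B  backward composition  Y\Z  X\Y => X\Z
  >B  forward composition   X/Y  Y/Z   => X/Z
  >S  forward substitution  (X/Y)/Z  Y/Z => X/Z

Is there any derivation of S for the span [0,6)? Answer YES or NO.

[0,6] S   >
  [0,1] "park" : S/NP
  [1,6] NP   >
    [1,5] NP/PP   >
      [1,4] (NP/PP)/(PP/N)   <
        [1,3] NP   <
          [1,2] "which" : PP\S
          [2,3] "chased" : NP\(PP\S)
        [3,4] "heard" : ((NP/PP)/(PP/N))\NP
      [4,5] "every" : PP/N
    [5,6] "built" : PP

YES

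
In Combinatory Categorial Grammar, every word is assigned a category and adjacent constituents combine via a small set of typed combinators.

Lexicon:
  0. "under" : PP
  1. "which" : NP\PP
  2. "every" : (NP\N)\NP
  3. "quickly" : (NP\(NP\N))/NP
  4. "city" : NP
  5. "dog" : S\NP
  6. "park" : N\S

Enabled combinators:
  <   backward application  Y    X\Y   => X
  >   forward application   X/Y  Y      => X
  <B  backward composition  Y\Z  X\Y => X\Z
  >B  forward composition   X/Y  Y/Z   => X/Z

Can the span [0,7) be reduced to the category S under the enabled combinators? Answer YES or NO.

NO

PP NP\PP (NP\N)\NP (NP\(NP\N))/NP NP S\NP N\S
CKY chart[0,7] = {N}; S ∉ chart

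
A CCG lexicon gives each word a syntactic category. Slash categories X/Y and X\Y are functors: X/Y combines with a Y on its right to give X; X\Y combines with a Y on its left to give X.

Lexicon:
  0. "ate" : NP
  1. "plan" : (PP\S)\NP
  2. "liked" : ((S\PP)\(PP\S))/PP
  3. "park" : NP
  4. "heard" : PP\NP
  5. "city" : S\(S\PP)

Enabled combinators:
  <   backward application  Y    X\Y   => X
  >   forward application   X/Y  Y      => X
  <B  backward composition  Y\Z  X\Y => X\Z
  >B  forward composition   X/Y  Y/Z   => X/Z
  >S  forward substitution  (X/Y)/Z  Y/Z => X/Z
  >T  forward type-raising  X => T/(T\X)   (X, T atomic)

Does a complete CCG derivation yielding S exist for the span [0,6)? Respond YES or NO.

YES

[0,6] S   <
  [0,5] S\PP   <
    [0,2] PP\S   <
      [0,1] "ate" : NP
      [1,2] "plan" : (PP\S)\NP
    [2,5] (S\PP)\(PP\S)   >
      [2,3] "liked" : ((S\PP)\(PP\S))/PP
      [3,5] PP   >
        [3,4] PP/(PP\NP)   >T
          [3,4] "park" : NP
        [4,5] "heard" : PP\NP
  [5,6] "city" : S\(S\PP)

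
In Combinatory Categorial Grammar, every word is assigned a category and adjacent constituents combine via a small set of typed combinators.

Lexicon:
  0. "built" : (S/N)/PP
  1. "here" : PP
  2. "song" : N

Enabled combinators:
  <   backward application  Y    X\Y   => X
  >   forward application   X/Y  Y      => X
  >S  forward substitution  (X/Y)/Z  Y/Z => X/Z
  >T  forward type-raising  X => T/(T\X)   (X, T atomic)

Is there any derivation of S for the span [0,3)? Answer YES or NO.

[0,3] S   >
  [0,2] S/N   >
    [0,1] "built" : (S/N)/PP
    [1,2] "here" : PP
  [2,3] "song" : N

YES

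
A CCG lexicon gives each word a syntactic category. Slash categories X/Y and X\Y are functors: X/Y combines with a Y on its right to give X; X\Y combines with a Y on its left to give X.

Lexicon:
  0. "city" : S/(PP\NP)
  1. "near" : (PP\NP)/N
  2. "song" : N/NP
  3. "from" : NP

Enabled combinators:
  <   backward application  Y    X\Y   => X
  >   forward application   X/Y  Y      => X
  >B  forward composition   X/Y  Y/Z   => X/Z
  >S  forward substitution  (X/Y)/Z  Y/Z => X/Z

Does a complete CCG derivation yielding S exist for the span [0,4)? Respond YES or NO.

[0,4] S   >
  [0,1] "city" : S/(PP\NP)
  [1,4] PP\NP   >
    [1,2] "near" : (PP\NP)/N
    [2,4] N   >
      [2,3] "song" : N/NP
      [3,4] "from" : NP

YES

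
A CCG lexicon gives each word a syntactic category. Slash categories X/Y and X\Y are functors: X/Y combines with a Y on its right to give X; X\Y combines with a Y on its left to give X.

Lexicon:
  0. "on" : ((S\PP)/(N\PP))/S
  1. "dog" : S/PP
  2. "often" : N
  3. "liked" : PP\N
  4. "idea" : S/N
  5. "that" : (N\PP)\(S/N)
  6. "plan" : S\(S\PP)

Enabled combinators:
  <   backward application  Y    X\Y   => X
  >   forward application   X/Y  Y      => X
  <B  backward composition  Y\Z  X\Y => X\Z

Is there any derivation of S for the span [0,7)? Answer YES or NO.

YES

[0,7] S   <
  [0,6] S\PP   >
    [0,4] (S\PP)/(N\PP)   >
      [0,1] "on" : ((S\PP)/(N\PP))/S
      [1,4] S   >
        [1,2] "dog" : S/PP
        [2,4] PP   <
          [2,3] "often" : N
          [3,4] "liked" : PP\N
    [4,6] N\PP   <
      [4,5] "idea" : S/N
      [5,6] "that" : (N\PP)\(S/N)
  [6,7] "plan" : S\(S\PP)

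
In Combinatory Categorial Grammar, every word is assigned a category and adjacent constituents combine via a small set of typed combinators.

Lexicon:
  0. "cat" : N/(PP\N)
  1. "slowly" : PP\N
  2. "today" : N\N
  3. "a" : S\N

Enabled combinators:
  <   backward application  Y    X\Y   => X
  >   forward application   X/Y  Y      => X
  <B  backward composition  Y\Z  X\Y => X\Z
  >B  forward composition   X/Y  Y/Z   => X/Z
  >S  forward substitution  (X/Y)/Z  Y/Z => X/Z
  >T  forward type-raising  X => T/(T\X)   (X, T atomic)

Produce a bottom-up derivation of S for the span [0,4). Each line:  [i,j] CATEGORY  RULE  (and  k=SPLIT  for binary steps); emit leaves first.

[0,1] N/(PP\N)  lex  "cat"
[1,2] PP\N  lex  "slowly"
[0,2] N  >  k=1
[2,3] N\N  lex  "today"
[3,4] S\N  lex  "a"
[2,4] S\N  <B  k=3
[0,4] S  <  k=2

[0,4] S   <
  [0,2] N   >
    [0,1] "cat" : N/(PP\N)
    [1,2] "slowly" : PP\N
  [2,4] S\N   <B
    [2,3] "today" : N\N
    [3,4] "a" : S\N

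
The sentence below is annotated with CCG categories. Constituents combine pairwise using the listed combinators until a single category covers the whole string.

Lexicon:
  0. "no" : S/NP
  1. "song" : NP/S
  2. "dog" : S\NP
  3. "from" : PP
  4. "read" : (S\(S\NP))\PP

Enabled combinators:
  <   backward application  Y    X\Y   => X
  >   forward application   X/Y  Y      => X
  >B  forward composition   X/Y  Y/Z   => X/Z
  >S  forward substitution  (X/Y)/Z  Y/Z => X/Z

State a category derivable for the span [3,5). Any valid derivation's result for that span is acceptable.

S\(S\NP)

[0,5] S   >
  [0,1] "no" : S/NP
  [1,5] NP   >
    [1,2] "song" : NP/S
    [2,5] S   <
      [2,3] "dog" : S\NP
      [3,5] S\(S\NP)   <
        [3,4] "from" : PP
        [4,5] "read" : (S\(S\NP))\PP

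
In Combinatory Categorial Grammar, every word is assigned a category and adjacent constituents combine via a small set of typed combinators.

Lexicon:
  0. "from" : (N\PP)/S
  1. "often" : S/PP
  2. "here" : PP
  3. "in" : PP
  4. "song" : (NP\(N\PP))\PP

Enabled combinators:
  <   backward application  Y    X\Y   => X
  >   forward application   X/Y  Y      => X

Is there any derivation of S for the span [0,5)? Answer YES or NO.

(N\PP)/S S/PP PP PP (NP\(N\PP))\PP
CKY chart[0,5] = {NP}; S ∉ chart

NO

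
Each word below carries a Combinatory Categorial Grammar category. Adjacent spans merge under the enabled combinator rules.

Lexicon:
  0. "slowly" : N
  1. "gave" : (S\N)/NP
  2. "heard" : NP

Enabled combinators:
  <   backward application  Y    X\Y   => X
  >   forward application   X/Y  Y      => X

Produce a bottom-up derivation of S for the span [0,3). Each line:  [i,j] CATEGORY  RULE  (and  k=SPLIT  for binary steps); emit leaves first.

[0,3] S   <
  [0,1] "slowly" : N
  [1,3] S\N   >
    [1,2] "gave" : (S\N)/NP
    [2,3] "heard" : NP

[0,1] N  lex  "slowly"
[1,2] (S\N)/NP  lex  "gave"
[2,3] NP  lex  "heard"
[1,3] S\N  >  k=2
[0,3] S  <  k=1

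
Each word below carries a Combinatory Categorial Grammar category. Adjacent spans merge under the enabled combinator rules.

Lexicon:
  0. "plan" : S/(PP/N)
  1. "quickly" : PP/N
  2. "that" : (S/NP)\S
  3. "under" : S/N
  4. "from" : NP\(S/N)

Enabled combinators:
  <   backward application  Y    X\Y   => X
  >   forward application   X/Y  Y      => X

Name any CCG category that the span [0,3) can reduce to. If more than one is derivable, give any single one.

S/NP

[0,5] S   >
  [0,3] S/NP   <
    [0,2] S   >
      [0,1] "plan" : S/(PP/N)
      [1,2] "quickly" : PP/N
    [2,3] "that" : (S/NP)\S
  [3,5] NP   <
    [3,4] "under" : S/N
    [4,5] "from" : NP\(S/N)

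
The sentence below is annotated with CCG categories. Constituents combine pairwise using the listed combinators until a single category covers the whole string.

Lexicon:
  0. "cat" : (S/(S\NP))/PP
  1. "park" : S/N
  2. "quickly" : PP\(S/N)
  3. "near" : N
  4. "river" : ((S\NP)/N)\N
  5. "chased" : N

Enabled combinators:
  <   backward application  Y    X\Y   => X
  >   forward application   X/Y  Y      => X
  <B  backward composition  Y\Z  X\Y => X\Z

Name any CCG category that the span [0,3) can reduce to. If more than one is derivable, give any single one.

S/(S\NP)

[0,6] S   >
  [0,3] S/(S\NP)   >
    [0,1] "cat" : (S/(S\NP))/PP
    [1,3] PP   <
      [1,2] "park" : S/N
      [2,3] "quickly" : PP\(S/N)
  [3,6] S\NP   >
    [3,5] (S\NP)/N   <
      [3,4] "near" : N
      [4,5] "river" : ((S\NP)/N)\N
    [5,6] "chased" : N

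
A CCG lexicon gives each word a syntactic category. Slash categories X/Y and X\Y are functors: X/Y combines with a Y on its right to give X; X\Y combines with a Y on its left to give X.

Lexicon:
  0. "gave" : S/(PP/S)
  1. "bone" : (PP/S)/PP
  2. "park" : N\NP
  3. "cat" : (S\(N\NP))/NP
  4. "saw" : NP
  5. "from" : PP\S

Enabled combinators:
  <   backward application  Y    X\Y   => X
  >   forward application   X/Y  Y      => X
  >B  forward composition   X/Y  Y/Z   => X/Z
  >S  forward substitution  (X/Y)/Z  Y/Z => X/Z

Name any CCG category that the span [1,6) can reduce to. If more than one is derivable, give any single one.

[0,6] S   >
  [0,1] "gave" : S/(PP/S)
  [1,6] PP/S   >
    [1,2] "bone" : (PP/S)/PP
    [2,6] PP   <
      [2,5] S   <
        [2,3] "park" : N\NP
        [3,5] S\(N\NP)   >
          [3,4] "cat" : (S\(N\NP))/NP
          [4,5] "saw" : NP
      [5,6] "from" : PP\S

PP/S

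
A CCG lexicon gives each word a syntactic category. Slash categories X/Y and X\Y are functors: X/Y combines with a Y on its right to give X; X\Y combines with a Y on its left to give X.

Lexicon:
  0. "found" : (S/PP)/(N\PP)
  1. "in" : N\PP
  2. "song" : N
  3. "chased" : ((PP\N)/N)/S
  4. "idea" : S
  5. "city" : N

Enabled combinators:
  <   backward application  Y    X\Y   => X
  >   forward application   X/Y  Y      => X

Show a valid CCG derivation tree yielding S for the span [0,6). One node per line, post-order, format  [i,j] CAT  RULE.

[0,6] S   >
  [0,2] S/PP   >
    [0,1] "found" : (S/PP)/(N\PP)
    [1,2] "in" : N\PP
  [2,6] PP   <
    [2,3] "song" : N
    [3,6] PP\N   >
      [3,5] (PP\N)/N   >
        [3,4] "chased" : ((PP\N)/N)/S
        [4,5] "idea" : S
      [5,6] "city" : N

[0,1] (S/PP)/(N\PP)  lex  "found"
[1,2] N\PP  lex  "in"
[0,2] S/PP  >  k=1
[2,3] N  lex  "song"
[3,4] ((PP\N)/N)/S  lex  "chased"
[4,5] S  lex  "idea"
[3,5] (PP\N)/N  >  k=4
[5,6] N  lex  "city"
[3,6] PP\N  >  k=5
[2,6] PP  <  k=3
[0,6] S  >  k=2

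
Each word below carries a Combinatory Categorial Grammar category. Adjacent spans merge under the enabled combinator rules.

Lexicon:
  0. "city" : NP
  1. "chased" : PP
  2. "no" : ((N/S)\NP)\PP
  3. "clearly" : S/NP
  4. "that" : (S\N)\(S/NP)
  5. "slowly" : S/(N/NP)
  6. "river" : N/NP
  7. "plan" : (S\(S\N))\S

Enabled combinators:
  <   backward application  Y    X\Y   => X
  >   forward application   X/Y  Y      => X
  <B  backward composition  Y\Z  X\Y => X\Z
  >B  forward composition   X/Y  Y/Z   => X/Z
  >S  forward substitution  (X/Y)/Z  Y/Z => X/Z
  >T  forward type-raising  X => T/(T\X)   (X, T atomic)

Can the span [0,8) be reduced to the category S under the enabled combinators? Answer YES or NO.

NO

NP PP ((N/S)\NP)\PP S/NP (S\N)\(S/NP) S/(N/NP) N/NP (S\(S\N))\S
CKY chart[0,8] = {N, N/(N\N), N/(S\S), NP/(NP\N), PP/(PP\N), S/(S\N)}; S ∉ chart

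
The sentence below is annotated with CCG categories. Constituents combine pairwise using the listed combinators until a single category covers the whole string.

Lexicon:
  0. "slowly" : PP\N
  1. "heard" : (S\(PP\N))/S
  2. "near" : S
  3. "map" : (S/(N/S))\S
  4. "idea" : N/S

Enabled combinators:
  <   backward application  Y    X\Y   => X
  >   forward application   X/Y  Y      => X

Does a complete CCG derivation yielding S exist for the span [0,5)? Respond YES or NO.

[0,5] S   >
  [0,4] S/(N/S)   <
    [0,3] S   <
      [0,1] "slowly" : PP\N
      [1,3] S\(PP\N)   >
        [1,2] "heard" : (S\(PP\N))/S
        [2,3] "near" : S
    [3,4] "map" : (S/(N/S))\S
  [4,5] "idea" : N/S

YES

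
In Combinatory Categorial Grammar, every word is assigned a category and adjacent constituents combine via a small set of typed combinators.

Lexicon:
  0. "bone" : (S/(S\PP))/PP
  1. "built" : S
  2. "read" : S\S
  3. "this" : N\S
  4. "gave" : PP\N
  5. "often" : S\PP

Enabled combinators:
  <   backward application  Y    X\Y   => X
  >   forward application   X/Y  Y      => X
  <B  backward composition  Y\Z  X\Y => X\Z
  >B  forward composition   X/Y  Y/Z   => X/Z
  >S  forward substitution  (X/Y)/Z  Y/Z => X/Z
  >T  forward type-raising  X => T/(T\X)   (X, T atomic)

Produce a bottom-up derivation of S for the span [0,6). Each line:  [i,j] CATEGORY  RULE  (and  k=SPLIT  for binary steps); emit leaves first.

[0,6] S   >
  [0,5] S/(S\PP)   >
    [0,1] "bone" : (S/(S\PP))/PP
    [1,5] PP   <
      [1,2] "built" : S
      [2,5] PP\S   <B
        [2,4] N\S   <B
          [2,3] "read" : S\S
          [3,4] "this" : N\S
        [4,5] "gave" : PP\N
  [5,6] "often" : S\PP

[0,1] (S/(S\PP))/PP  lex  "bone"
[1,2] S  lex  "built"
[2,3] S\S  lex  "read"
[3,4] N\S  lex  "this"
[2,4] N\S  <B  k=3
[4,5] PP\N  lex  "gave"
[2,5] PP\S  <B  k=4
[1,5] PP  <  k=2
[0,5] S/(S\PP)  >  k=1
[5,6] S\PP  lex  "often"
[0,6] S  >  k=5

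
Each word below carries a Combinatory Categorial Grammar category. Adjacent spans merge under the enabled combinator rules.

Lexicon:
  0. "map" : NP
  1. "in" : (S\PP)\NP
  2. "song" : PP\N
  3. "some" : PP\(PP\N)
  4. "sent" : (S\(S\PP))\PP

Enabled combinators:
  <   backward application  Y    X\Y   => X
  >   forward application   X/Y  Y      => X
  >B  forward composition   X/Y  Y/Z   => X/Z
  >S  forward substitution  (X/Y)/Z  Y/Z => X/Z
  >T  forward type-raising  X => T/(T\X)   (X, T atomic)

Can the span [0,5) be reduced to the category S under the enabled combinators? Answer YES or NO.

YES

[0,5] S   <
  [0,2] S\PP   <
    [0,1] "map" : NP
    [1,2] "in" : (S\PP)\NP
  [2,5] S\(S\PP)   <
    [2,4] PP   <
      [2,3] "song" : PP\N
      [3,4] "some" : PP\(PP\N)
    [4,5] "sent" : (S\(S\PP))\PP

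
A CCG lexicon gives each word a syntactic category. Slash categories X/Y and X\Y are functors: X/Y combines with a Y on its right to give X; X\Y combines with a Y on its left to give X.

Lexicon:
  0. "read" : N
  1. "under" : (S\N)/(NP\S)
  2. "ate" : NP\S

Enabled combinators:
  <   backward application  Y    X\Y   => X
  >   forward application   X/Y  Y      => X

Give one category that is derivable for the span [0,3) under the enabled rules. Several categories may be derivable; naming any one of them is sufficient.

S

[0,3] S   <
  [0,1] "read" : N
  [1,3] S\N   >
    [1,2] "under" : (S\N)/(NP\S)
    [2,3] "ate" : NP\S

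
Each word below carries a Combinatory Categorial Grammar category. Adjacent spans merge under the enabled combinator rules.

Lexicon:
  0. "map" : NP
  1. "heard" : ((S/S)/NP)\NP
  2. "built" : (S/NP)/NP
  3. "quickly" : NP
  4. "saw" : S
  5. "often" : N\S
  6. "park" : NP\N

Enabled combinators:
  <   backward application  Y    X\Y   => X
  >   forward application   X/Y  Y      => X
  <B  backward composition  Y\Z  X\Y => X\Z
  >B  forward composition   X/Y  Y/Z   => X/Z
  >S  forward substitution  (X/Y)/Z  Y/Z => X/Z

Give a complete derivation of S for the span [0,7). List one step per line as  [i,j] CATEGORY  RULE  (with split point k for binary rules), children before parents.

[0,1] NP  lex  "map"
[1,2] ((S/S)/NP)\NP  lex  "heard"
[0,2] (S/S)/NP  <  k=1
[2,3] (S/NP)/NP  lex  "built"
[3,4] NP  lex  "quickly"
[2,4] S/NP  >  k=3
[0,4] S/NP  >S  k=2
[4,5] S  lex  "saw"
[5,6] N\S  lex  "often"
[6,7] NP\N  lex  "park"
[5,7] NP\S  <B  k=6
[4,7] NP  <  k=5
[0,7] S  >  k=4

[0,7] S   >
  [0,4] S/NP   >S
    [0,2] (S/S)/NP   <
      [0,1] "map" : NP
      [1,2] "heard" : ((S/S)/NP)\NP
    [2,4] S/NP   >
      [2,3] "built" : (S/NP)/NP
      [3,4] "quickly" : NP
  [4,7] NP   <
    [4,5] "saw" : S
    [5,7] NP\S   <B
      [5,6] "often" : N\S
      [6,7] "park" : NP\N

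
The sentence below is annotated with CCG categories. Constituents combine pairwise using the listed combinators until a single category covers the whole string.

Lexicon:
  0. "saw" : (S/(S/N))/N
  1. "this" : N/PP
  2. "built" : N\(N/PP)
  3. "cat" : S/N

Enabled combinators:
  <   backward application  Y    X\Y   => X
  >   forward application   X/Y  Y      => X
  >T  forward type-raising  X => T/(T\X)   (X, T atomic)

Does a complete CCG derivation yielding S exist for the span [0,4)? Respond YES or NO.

[0,4] S   >
  [0,3] S/(S/N)   >
    [0,1] "saw" : (S/(S/N))/N
    [1,3] N   <
      [1,2] "this" : N/PP
      [2,3] "built" : N\(N/PP)
  [3,4] "cat" : S/N

YES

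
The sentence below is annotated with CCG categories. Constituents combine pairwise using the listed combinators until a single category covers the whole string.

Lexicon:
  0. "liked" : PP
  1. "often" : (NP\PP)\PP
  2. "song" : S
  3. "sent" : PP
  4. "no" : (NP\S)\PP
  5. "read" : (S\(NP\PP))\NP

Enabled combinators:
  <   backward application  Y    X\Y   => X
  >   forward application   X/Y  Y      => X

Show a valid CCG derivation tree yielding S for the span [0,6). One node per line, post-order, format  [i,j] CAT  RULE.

[0,6] S   <
  [0,2] NP\PP   <
    [0,1] "liked" : PP
    [1,2] "often" : (NP\PP)\PP
  [2,6] S\(NP\PP)   <
    [2,5] NP   <
      [2,3] "song" : S
      [3,5] NP\S   <
        [3,4] "sent" : PP
        [4,5] "no" : (NP\S)\PP
    [5,6] "read" : (S\(NP\PP))\NP

[0,1] PP  lex  "liked"
[1,2] (NP\PP)\PP  lex  "often"
[0,2] NP\PP  <  k=1
[2,3] S  lex  "song"
[3,4] PP  lex  "sent"
[4,5] (NP\S)\PP  lex  "no"
[3,5] NP\S  <  k=4
[2,5] NP  <  k=3
[5,6] (S\(NP\PP))\NP  lex  "read"
[2,6] S\(NP\PP)  <  k=5
[0,6] S  <  k=2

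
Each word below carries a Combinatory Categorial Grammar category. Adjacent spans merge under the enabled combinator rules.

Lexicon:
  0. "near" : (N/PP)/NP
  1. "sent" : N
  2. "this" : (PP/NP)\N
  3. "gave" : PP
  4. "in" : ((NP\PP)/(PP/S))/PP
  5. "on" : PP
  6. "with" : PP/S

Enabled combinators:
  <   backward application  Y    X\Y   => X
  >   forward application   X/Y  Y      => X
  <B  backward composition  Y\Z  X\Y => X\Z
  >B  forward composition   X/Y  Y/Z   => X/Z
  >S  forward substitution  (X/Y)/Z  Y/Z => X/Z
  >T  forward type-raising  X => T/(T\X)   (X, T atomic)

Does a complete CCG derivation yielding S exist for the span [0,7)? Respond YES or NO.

(N/PP)/NP N (PP/NP)\N PP ((NP\PP)/(PP/S))/PP PP PP/S
CKY chart[0,7] = {(N/PP)/(NP\PP), N, N/(NP\NP), N/(N\N), NP/(NP\N), PP/(PP\N), S/(S\N)}; S ∉ chart

NO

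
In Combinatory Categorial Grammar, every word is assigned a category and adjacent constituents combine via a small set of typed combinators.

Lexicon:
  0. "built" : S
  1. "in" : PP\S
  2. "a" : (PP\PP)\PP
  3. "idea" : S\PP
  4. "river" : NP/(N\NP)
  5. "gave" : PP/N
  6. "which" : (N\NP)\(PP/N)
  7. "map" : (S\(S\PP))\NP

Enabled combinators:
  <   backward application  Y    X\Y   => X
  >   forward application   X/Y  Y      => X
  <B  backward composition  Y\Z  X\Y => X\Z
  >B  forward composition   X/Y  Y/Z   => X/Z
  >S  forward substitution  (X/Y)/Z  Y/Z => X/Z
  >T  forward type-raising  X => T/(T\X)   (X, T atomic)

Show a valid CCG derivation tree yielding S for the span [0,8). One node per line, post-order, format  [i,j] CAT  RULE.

[0,8] S   <
  [0,4] S\PP   <B
    [0,3] PP\PP   <
      [0,2] PP   <
        [0,1] "built" : S
        [1,2] "in" : PP\S
      [2,3] "a" : (PP\PP)\PP
    [3,4] "idea" : S\PP
  [4,8] S\(S\PP)   <
    [4,7] NP   >
      [4,5] "river" : NP/(N\NP)
      [5,7] N\NP   <
        [5,6] "gave" : PP/N
        [6,7] "which" : (N\NP)\(PP/N)
    [7,8] "map" : (S\(S\PP))\NP

[0,1] S  lex  "built"
[1,2] PP\S  lex  "in"
[0,2] PP  <  k=1
[2,3] (PP\PP)\PP  lex  "a"
[0,3] PP\PP  <  k=2
[3,4] S\PP  lex  "idea"
[0,4] S\PP  <B  k=3
[4,5] NP/(N\NP)  lex  "river"
[5,6] PP/N  lex  "gave"
[6,7] (N\NP)\(PP/N)  lex  "which"
[5,7] N\NP  <  k=6
[4,7] NP  >  k=5
[7,8] (S\(S\PP))\NP  lex  "map"
[4,8] S\(S\PP)  <  k=7
[0,8] S  <  k=4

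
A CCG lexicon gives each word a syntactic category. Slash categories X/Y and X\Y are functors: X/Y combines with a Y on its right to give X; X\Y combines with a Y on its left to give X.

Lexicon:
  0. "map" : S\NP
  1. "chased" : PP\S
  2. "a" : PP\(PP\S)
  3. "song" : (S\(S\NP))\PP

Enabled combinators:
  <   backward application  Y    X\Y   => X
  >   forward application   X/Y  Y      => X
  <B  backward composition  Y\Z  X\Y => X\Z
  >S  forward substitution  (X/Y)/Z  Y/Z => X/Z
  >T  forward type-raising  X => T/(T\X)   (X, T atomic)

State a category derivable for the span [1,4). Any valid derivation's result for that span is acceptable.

[0,4] S   <
  [0,1] "map" : S\NP
  [1,4] S\(S\NP)   <
    [1,3] PP   <
      [1,2] "chased" : PP\S
      [2,3] "a" : PP\(PP\S)
    [3,4] "song" : (S\(S\NP))\PP

S\(S\NP)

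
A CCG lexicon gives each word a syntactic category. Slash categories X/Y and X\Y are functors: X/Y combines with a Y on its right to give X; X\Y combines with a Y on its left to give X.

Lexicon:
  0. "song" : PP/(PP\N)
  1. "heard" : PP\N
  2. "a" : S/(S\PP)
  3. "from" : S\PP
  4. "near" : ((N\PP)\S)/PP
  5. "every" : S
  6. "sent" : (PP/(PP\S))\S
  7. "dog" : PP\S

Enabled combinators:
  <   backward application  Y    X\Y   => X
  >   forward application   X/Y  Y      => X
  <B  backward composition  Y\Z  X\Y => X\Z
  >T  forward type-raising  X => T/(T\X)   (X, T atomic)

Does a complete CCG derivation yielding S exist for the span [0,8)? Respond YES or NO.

PP/(PP\N) PP\N S/(S\PP) S\PP ((N\PP)\S)/PP S (PP/(PP\S))\S PP\S
CKY chart[0,8] = {N, N/(N\N), NP/(NP\N), PP/(PP\N), S/(S\N)}; S ∉ chart

NO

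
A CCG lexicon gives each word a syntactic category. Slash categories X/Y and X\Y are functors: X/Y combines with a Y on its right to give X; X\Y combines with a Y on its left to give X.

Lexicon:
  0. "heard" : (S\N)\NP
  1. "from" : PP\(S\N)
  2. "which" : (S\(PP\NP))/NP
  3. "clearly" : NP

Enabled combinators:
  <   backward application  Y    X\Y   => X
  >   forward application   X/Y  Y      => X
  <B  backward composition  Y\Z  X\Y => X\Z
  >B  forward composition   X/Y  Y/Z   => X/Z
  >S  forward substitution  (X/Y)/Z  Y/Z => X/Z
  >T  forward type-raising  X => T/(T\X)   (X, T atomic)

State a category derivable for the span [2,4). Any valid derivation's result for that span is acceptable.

[0,4] S   <
  [0,2] PP\NP   <B
    [0,1] "heard" : (S\N)\NP
    [1,2] "from" : PP\(S\N)
  [2,4] S\(PP\NP)   >
    [2,3] "which" : (S\(PP\NP))/NP
    [3,4] "clearly" : NP

S\(PP\NP)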